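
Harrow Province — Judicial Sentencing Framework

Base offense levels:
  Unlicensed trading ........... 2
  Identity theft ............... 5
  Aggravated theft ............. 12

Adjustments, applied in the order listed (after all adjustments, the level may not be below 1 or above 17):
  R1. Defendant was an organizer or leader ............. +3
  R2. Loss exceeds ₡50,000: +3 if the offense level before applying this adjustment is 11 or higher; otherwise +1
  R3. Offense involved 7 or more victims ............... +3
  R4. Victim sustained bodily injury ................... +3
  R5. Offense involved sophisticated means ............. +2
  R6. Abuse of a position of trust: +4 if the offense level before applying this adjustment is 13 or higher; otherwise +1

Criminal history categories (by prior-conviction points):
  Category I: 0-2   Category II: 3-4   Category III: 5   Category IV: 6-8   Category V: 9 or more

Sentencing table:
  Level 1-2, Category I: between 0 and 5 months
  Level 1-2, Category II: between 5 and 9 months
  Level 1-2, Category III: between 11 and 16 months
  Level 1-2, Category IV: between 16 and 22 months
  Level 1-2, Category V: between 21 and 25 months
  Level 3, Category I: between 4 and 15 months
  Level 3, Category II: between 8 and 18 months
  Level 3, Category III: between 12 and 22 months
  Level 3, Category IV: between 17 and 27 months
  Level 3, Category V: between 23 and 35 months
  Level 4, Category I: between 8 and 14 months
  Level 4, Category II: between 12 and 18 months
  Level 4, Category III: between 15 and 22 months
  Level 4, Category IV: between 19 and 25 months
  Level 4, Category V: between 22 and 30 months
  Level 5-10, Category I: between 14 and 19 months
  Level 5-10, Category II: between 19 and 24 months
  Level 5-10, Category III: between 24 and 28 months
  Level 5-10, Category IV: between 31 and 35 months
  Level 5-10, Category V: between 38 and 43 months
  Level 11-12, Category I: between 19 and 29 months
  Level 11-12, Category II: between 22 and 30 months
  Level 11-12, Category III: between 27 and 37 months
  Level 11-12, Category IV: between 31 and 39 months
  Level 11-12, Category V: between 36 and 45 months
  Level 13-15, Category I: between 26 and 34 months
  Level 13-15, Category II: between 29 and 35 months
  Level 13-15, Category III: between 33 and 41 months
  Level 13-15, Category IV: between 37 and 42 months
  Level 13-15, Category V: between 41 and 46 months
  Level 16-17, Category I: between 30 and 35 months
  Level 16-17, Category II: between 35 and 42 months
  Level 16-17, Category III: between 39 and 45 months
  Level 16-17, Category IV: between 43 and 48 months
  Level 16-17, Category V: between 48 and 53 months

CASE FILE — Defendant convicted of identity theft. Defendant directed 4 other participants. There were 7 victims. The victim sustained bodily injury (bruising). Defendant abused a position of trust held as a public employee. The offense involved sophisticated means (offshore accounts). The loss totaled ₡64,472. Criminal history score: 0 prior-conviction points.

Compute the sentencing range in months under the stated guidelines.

Base offense level for identity theft: 5.
R1 applies: 5 + 3 = 8.
R2 applies (level before this adjustment is 8 < 11, so +1): 8 + 1 = 9.
R3 applies: 9 + 3 = 12.
R4 applies: 12 + 3 = 15.
R5 applies: 15 + 2 = 17.
R6 applies (level before this adjustment is 17 ≥ 13, so +4): 17 + 4 = 21.
Level 21 exceeds the maximum of 17; capped at 17.
Final offense level: 17.
Criminal history: 0 prior points → Category I (0-2).
Level 17 falls in the 16-17 band.
Grid: Level 16-17 × Category I = 30-35 months.

30-35 months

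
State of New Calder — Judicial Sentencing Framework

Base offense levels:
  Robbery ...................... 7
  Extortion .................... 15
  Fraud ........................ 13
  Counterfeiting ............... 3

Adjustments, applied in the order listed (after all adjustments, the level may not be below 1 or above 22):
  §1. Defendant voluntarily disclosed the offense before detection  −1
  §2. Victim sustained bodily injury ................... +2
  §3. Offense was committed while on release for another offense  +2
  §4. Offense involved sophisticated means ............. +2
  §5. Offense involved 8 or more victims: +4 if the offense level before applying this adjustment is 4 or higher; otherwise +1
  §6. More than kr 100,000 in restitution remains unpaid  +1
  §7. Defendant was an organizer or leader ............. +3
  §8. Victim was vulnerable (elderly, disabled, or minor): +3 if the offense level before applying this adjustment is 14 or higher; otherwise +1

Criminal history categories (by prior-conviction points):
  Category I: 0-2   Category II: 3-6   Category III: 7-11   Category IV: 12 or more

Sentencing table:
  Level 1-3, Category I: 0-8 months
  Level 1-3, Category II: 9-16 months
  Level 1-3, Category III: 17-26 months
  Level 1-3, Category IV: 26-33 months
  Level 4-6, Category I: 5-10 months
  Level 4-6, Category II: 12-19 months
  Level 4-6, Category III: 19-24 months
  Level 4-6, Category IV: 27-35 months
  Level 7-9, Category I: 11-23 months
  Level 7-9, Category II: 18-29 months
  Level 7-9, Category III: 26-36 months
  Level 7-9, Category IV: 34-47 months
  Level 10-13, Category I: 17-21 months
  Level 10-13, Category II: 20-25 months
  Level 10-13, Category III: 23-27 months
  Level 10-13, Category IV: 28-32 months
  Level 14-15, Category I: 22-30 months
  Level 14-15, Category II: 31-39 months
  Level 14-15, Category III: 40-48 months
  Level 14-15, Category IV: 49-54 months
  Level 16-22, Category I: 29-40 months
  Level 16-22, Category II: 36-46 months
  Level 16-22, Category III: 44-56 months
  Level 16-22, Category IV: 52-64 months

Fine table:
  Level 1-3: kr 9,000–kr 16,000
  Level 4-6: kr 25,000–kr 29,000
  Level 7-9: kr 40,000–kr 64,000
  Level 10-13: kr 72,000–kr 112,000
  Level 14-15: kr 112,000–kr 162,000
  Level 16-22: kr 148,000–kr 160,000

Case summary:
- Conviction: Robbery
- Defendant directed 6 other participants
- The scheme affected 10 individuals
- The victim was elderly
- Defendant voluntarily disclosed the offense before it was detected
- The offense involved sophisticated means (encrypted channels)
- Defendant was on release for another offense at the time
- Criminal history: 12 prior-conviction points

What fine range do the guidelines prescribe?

kr 148,000–kr 160,000

Base offense level for robbery: 7.
§1 applies: 7 − 1 = 6.
§2 does not apply.
§3 applies: 6 + 2 = 8.
§4 applies: 8 + 2 = 10.
§5 applies (level before this adjustment is 10 ≥ 4, so +4): 10 + 4 = 14.
§6 does not apply.
§7 applies: 14 + 3 = 17.
§8 applies (level before this adjustment is 17 ≥ 14, so +3): 17 + 3 = 20.
Final offense level: 20.
Level 20 falls in the 16-22 band.
Fine table: Level 16-22 → kr 148,000–kr 160,000.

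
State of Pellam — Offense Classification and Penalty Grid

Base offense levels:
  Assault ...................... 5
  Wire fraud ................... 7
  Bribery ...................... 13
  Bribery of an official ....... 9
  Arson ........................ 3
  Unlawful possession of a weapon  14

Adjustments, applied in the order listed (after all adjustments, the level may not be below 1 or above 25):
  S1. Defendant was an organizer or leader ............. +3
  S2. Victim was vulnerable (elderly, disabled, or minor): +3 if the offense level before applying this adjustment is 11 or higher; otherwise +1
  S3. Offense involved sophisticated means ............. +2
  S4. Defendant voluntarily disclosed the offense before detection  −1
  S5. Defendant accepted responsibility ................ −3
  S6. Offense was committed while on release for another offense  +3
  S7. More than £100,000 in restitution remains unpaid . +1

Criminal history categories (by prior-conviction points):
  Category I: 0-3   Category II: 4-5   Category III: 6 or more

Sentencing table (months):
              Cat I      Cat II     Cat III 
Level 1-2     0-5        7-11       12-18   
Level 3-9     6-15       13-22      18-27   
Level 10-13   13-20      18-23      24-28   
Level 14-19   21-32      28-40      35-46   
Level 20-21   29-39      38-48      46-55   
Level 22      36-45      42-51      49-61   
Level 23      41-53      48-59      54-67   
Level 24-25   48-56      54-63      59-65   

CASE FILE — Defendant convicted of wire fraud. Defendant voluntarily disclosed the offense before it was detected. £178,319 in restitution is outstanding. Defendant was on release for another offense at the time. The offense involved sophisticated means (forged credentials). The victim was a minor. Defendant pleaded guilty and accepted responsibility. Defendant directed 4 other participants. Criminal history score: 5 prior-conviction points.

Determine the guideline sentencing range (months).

Base offense level for wire fraud: 7.
S1 applies: 7 + 3 = 10.
S2 applies (level before this adjustment is 10 < 11, so +1): 10 + 1 = 11.
S3 applies: 11 + 2 = 13.
S4 applies: 13 − 1 = 12.
S5 applies: 12 − 3 = 9.
S6 applies: 9 + 3 = 12.
S7 applies: 12 + 1 = 13.
Final offense level: 13.
Criminal history: 5 prior points → Category II (4-5).
Level 13 falls in the 10-13 band.
Grid: Level 10-13 × Category II = 18-23 months.

18-23 months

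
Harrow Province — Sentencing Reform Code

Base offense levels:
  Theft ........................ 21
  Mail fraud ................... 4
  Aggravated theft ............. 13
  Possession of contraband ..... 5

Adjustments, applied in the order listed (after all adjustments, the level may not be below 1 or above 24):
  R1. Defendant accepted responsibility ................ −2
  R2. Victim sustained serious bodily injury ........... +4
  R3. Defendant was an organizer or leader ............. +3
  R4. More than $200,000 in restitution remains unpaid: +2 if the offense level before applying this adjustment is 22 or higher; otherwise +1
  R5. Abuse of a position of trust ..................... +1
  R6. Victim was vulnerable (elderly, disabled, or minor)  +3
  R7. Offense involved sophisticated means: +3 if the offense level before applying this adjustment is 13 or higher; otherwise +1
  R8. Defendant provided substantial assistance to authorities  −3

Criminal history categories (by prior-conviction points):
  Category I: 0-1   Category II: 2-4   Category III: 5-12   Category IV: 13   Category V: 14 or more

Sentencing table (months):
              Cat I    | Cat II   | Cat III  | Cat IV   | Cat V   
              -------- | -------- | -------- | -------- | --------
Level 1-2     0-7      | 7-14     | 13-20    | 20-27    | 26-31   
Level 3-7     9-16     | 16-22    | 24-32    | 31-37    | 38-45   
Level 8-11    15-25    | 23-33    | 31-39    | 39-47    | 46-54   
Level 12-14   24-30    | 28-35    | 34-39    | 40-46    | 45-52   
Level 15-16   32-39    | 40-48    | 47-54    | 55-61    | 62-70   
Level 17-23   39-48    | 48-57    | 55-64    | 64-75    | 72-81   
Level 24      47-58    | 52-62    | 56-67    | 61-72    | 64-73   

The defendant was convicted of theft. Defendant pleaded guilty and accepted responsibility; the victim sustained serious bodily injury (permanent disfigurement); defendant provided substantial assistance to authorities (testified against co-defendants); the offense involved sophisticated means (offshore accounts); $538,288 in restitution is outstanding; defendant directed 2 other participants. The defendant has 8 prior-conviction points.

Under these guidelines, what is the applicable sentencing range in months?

56-67 months

Base offense level for theft: 21.
R1 applies: 21 − 2 = 19.
R2 applies: 19 + 4 = 23.
R3 applies: 23 + 3 = 26.
R4 applies (level before this adjustment is 26 ≥ 22, so +2): 26 + 2 = 28.
R6 does not apply.
R7 applies (level before this adjustment is 28 ≥ 13, so +3): 28 + 3 = 31.
R8 applies: 31 − 3 = 28.
Level 28 exceeds the maximum of 24; capped at 24.
Final offense level: 24.
Criminal history: 8 prior points → Category III (5-12).
Level 24 falls in the 24 band.
Grid: Level 24 × Category III = 56-67 months.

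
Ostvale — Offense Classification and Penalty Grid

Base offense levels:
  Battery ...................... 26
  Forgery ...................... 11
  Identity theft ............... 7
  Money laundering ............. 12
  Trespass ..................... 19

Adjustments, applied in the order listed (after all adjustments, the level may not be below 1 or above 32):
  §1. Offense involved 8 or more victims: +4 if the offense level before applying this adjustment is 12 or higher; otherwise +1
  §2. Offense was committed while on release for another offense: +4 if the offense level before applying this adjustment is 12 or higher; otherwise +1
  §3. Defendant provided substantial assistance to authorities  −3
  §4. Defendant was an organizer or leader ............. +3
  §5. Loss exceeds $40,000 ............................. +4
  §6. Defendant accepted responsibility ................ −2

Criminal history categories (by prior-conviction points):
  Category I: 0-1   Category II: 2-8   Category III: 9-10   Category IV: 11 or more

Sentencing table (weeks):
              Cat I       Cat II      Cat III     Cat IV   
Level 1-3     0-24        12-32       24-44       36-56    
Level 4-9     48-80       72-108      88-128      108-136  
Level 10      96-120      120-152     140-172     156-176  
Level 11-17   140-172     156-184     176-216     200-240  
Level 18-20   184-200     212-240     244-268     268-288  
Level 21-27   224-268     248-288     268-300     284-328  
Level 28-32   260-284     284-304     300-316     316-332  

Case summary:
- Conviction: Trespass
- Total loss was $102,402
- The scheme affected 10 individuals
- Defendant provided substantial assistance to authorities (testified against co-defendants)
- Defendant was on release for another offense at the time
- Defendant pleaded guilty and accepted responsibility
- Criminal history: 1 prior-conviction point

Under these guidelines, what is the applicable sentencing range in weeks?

Base offense level for trespass: 19.
§1 applies (level before this adjustment is 19 ≥ 12, so +4): 19 + 4 = 23.
§2 applies (level before this adjustment is 23 ≥ 12, so +4): 23 + 4 = 27.
§3 applies: 27 − 3 = 24.
§4 does not apply.
§5 applies: 24 + 4 = 28.
§6 applies: 28 − 2 = 26.
Final offense level: 26.
Criminal history: 1 prior point → Category I (0-1).
Level 26 falls in the 21-27 band.
Grid: Level 21-27 × Category I = 224-268 weeks.

224-268 weeks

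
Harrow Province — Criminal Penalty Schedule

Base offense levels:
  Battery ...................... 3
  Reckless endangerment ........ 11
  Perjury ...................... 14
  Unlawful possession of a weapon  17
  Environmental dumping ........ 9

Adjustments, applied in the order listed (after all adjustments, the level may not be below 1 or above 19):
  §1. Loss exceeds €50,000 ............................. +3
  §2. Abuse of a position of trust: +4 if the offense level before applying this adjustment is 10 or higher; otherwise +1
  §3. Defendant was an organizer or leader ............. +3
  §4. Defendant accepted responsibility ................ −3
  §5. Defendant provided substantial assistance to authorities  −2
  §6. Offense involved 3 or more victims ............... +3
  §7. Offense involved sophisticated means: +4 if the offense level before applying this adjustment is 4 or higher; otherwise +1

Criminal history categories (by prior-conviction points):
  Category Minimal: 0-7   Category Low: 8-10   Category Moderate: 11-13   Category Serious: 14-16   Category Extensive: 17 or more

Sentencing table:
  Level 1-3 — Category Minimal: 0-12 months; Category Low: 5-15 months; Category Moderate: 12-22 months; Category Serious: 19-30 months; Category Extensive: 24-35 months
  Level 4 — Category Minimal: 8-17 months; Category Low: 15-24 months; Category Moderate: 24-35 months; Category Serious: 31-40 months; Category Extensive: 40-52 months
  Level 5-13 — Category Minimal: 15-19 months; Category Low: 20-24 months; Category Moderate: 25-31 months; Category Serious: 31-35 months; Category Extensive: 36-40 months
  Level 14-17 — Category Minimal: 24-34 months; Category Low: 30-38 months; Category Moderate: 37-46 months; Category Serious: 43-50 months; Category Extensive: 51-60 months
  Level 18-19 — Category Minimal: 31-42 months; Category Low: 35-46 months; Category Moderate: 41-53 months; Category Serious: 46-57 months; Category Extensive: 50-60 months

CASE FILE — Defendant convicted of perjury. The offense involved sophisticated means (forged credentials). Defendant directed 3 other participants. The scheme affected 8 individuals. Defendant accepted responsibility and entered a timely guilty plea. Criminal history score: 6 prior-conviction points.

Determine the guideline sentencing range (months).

31-42 months

Base offense level for perjury: 14.
§2 does not apply.
§3 applies: 14 + 3 = 17.
§4 applies: 17 − 3 = 14.
§6 applies: 14 + 3 = 17.
§7 applies (level before this adjustment is 17 ≥ 4, so +4): 17 + 4 = 21.
Level 21 exceeds the maximum of 19; capped at 19.
Final offense level: 19.
Criminal history: 6 prior points → Category Minimal (0-7).
Level 19 falls in the 18-19 band.
Grid: Level 18-19 × Category Minimal = 31-42 months.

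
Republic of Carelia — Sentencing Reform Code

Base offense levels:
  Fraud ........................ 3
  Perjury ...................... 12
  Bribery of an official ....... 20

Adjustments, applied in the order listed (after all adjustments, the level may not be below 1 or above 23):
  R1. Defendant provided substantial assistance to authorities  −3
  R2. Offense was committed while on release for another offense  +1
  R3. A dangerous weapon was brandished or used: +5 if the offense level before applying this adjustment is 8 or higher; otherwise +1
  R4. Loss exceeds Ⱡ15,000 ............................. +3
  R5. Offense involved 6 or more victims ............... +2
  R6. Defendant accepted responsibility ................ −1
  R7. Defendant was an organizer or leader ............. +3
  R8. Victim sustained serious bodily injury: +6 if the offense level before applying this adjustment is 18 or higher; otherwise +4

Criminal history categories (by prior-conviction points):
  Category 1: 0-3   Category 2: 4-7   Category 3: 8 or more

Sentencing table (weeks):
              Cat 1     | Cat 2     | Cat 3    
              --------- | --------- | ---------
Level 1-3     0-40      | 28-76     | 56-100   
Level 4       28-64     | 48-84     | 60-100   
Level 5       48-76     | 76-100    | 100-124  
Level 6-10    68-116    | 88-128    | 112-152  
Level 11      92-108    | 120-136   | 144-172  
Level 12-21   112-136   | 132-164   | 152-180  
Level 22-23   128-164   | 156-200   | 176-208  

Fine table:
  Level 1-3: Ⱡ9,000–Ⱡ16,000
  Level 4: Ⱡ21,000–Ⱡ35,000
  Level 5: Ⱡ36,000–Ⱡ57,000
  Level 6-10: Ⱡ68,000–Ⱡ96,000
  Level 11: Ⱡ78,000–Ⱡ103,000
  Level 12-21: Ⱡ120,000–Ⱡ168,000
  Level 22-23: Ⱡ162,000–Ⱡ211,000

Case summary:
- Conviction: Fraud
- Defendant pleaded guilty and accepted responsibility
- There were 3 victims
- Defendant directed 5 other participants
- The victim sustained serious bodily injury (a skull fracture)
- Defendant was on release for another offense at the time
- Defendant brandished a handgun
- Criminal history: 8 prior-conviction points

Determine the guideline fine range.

Ⱡ78,000–Ⱡ103,000

Base offense level for fraud: 3.
R2 applies: 3 + 1 = 4.
R3 applies (level before this adjustment is 4 < 8, so +1): 4 + 1 = 5.
R4 does not apply.
R5 does not apply.
R6 applies: 5 − 1 = 4.
R7 applies: 4 + 3 = 7.
R8 applies (level before this adjustment is 7 < 18, so +4): 7 + 4 = 11.
Final offense level: 11.
Level 11 falls in the 11 band.
Fine table: Level 11 → Ⱡ78,000–Ⱡ103,000.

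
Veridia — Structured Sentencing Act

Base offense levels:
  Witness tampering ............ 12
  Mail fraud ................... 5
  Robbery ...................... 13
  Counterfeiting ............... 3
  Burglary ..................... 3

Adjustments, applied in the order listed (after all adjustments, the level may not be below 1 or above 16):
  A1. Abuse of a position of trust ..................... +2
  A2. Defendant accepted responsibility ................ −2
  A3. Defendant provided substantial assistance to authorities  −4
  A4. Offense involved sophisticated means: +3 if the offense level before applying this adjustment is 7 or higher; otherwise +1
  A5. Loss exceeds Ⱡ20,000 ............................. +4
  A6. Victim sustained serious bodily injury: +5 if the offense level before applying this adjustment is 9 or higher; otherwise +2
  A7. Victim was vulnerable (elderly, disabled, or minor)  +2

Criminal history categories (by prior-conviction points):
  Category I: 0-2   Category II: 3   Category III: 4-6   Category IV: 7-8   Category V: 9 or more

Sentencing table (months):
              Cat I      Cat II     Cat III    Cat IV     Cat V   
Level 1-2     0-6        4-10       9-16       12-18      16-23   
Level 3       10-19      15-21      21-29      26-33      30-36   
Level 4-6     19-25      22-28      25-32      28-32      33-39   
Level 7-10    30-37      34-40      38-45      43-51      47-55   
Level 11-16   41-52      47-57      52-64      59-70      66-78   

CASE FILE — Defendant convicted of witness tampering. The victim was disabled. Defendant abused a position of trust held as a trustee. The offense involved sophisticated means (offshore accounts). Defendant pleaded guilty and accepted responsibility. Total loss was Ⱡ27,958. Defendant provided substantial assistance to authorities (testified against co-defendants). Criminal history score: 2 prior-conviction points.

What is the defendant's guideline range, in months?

Base offense level for witness tampering: 12.
A1 applies: 12 + 2 = 14.
A2 applies: 14 − 2 = 12.
A3 applies: 12 − 4 = 8.
A4 applies (level before this adjustment is 8 ≥ 7, so +3): 8 + 3 = 11.
A5 applies: 11 + 4 = 15.
A6 does not apply.
A7 applies: 15 + 2 = 17.
Level 17 exceeds the maximum of 16; capped at 16.
Final offense level: 16.
Criminal history: 2 prior points → Category I (0-2).
Level 16 falls in the 11-16 band.
Grid: Level 11-16 × Category I = 41-52 months.

41-52 months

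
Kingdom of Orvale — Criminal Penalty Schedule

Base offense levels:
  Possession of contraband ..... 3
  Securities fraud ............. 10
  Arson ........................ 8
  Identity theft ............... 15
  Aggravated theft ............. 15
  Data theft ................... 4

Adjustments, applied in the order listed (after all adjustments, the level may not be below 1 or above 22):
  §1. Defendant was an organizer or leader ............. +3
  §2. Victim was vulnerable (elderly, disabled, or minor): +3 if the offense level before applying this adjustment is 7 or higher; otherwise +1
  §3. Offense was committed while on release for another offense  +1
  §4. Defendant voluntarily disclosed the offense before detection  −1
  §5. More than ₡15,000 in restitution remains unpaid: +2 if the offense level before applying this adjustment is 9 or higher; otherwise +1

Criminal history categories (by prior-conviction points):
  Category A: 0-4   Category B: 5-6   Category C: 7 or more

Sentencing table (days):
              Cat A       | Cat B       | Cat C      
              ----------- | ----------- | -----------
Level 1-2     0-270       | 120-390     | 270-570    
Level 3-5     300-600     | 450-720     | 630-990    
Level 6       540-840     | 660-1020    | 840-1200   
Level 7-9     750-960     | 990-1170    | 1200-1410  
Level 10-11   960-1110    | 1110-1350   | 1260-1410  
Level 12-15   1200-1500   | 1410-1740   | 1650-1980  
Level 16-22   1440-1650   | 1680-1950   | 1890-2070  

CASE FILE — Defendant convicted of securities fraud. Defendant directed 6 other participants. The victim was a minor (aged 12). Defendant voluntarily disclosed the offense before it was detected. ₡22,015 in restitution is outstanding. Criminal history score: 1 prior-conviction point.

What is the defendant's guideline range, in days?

1440-1650 days

Base offense level for securities fraud: 10.
§1 applies: 10 + 3 = 13.
§2 applies (level before this adjustment is 13 ≥ 7, so +3): 13 + 3 = 16.
§4 applies: 16 − 1 = 15.
§5 applies (level before this adjustment is 15 ≥ 9, so +2): 15 + 2 = 17.
Final offense level: 17.
Criminal history: 1 prior point → Category A (0-4).
Level 17 falls in the 16-22 band.
Grid: Level 16-22 × Category A = 1440-1650 days.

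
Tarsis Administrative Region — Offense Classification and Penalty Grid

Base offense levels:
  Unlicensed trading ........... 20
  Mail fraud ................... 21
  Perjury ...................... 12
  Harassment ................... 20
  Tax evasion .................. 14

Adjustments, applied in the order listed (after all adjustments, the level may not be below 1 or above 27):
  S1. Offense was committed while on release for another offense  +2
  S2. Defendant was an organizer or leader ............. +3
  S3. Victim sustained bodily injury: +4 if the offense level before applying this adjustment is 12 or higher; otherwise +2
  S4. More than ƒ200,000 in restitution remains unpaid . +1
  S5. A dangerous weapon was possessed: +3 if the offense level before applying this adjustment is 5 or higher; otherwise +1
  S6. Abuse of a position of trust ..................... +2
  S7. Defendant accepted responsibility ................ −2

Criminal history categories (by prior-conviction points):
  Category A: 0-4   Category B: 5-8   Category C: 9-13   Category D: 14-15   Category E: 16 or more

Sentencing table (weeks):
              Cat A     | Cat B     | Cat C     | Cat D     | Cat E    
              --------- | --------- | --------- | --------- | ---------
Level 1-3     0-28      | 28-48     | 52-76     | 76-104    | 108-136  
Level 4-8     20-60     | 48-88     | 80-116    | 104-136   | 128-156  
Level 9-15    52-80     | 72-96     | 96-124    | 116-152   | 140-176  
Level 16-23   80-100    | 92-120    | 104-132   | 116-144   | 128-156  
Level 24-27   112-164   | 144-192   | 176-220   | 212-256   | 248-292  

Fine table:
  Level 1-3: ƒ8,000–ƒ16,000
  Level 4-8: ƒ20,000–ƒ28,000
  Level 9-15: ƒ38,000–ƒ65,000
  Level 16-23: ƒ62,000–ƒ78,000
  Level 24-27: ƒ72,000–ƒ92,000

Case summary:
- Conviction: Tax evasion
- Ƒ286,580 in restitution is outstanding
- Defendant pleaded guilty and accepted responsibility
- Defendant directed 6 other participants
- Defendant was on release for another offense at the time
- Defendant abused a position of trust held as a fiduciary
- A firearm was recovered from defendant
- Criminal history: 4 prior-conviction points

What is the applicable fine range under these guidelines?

ƒ62,000–ƒ78,000

Base offense level for tax evasion: 14.
S1 applies: 14 + 2 = 16.
S2 applies: 16 + 3 = 19.
S3 does not apply.
S4 applies: 19 + 1 = 20.
S5 applies (level before this adjustment is 20 ≥ 5, so +3): 20 + 3 = 23.
S6 applies: 23 + 2 = 25.
S7 applies: 25 − 2 = 23.
Final offense level: 23.
Level 23 falls in the 16-23 band.
Fine table: Level 16-23 → ƒ62,000–ƒ78,000.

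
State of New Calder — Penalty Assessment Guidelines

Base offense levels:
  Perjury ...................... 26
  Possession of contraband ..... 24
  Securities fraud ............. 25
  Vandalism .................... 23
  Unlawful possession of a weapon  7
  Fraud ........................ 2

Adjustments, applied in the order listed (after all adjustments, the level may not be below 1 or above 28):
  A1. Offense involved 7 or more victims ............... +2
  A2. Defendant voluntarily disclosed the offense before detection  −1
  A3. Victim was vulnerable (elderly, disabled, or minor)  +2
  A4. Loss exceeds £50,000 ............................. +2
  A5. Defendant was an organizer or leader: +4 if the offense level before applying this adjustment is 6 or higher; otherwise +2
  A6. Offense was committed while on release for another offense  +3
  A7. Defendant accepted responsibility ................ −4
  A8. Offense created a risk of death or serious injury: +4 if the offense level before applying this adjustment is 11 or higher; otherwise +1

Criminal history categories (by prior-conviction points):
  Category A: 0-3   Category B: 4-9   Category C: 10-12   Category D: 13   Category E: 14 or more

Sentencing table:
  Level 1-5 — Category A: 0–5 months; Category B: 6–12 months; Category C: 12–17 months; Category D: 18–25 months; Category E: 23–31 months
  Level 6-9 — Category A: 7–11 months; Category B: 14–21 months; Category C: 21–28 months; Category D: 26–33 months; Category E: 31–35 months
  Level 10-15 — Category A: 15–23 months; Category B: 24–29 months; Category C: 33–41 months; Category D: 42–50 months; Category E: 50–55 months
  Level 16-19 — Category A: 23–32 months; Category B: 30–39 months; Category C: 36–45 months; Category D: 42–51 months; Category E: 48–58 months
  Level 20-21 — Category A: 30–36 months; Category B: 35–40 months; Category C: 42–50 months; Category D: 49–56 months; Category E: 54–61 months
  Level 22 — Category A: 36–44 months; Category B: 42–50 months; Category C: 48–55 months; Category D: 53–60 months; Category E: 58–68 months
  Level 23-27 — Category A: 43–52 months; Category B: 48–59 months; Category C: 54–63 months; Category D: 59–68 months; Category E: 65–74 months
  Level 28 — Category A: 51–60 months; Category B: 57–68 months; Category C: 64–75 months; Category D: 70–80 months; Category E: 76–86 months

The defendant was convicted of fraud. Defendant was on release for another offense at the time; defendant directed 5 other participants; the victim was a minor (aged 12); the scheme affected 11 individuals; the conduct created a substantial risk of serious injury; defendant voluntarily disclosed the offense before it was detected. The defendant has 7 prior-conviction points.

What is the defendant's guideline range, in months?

Base offense level for fraud: 2.
A1 applies: 2 + 2 = 4.
A2 applies: 4 − 1 = 3.
A3 applies: 3 + 2 = 5.
A4 does not apply.
A5 applies (level before this adjustment is 5 < 6, so +2): 5 + 2 = 7.
A6 applies: 7 + 3 = 10.
A7 does not apply.
A8 applies (level before this adjustment is 10 < 11, so +1): 10 + 1 = 11.
Final offense level: 11.
Criminal history: 7 prior points → Category B (4-9).
Level 11 falls in the 10-15 band.
Grid: Level 10-15 × Category B = 24-29 months.

24-29 months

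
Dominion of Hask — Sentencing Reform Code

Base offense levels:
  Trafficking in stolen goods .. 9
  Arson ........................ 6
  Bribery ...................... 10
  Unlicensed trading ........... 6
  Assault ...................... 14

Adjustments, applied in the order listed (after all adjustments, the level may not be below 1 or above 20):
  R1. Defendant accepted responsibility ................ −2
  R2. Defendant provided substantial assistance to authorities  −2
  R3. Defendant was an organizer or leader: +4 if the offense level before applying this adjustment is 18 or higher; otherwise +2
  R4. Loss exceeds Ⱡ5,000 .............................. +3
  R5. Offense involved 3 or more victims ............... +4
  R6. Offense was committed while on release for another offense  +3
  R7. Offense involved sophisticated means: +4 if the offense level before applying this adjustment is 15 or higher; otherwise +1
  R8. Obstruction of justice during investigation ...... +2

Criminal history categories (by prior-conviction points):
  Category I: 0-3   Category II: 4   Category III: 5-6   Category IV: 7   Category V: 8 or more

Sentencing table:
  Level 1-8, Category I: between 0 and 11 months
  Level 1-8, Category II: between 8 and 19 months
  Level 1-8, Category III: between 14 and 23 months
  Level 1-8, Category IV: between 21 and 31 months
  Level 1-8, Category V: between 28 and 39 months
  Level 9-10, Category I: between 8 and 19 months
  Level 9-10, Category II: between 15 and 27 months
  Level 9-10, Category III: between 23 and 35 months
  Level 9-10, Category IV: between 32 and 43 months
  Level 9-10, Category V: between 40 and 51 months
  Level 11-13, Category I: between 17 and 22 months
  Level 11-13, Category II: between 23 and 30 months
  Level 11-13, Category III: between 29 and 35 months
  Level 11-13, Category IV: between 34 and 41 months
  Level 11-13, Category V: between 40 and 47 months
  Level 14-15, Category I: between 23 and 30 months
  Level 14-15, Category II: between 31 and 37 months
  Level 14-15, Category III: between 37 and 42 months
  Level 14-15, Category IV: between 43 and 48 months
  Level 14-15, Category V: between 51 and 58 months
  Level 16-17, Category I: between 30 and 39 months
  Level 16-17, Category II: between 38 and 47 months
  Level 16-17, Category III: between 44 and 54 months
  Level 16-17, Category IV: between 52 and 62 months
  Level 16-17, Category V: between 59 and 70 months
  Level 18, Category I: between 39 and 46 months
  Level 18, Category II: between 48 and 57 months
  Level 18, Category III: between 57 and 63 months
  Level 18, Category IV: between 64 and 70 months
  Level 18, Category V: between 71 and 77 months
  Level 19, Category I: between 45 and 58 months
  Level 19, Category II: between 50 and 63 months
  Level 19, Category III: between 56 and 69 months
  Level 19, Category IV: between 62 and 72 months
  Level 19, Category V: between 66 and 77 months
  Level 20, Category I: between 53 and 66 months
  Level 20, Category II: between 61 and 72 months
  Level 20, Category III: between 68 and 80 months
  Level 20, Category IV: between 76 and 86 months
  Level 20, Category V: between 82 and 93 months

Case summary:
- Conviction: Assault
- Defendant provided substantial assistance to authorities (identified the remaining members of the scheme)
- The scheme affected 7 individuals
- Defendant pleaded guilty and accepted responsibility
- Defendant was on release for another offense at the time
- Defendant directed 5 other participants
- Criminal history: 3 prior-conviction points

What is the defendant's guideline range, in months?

45-58 months

Base offense level for assault: 14.
R1 applies: 14 − 2 = 12.
R2 applies: 12 − 2 = 10.
R3 applies (level before this adjustment is 10 < 18, so +2): 10 + 2 = 12.
R4 does not apply.
R5 applies: 12 + 4 = 16.
R6 applies: 16 + 3 = 19.
R7 does not apply.
Final offense level: 19.
Criminal history: 3 prior points → Category I (0-3).
Level 19 falls in the 19 band.
Grid: Level 19 × Category I = 45-58 months.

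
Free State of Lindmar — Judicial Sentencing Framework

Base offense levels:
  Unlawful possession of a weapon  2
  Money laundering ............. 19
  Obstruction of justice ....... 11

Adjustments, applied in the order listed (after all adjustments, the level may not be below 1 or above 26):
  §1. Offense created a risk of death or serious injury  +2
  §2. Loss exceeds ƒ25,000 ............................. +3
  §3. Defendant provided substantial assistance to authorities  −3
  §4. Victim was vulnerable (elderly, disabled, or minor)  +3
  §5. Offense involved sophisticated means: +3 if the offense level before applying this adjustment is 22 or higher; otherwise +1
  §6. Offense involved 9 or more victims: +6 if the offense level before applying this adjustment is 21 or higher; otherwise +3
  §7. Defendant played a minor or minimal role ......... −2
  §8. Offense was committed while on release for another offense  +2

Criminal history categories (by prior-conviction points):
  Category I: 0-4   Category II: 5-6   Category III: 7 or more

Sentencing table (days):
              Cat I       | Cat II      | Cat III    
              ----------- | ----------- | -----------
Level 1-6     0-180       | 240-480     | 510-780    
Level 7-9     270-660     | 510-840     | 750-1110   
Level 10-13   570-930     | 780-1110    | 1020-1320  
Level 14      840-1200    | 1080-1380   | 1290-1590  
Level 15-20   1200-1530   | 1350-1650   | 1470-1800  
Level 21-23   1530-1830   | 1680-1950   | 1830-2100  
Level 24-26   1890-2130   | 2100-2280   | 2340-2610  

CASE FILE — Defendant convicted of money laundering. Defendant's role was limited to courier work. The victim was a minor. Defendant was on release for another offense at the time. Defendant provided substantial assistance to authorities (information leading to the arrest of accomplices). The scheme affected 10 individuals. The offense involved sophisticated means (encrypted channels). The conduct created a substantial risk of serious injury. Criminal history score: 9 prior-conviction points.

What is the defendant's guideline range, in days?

2340-2610 days

Base offense level for money laundering: 19.
§1 applies: 19 + 2 = 21.
§2 does not apply.
§3 applies: 21 − 3 = 18.
§4 applies: 18 + 3 = 21.
§5 applies (level before this adjustment is 21 < 22, so +1): 21 + 1 = 22.
§6 applies (level before this adjustment is 22 ≥ 21, so +6): 22 + 6 = 28.
§7 applies: 28 − 2 = 26.
§8 applies: 26 + 2 = 28.
Level 28 exceeds the maximum of 26; capped at 26.
Final offense level: 26.
Criminal history: 9 prior points → Category III (7+).
Level 26 falls in the 24-26 band.
Grid: Level 24-26 × Category III = 2340-2610 days.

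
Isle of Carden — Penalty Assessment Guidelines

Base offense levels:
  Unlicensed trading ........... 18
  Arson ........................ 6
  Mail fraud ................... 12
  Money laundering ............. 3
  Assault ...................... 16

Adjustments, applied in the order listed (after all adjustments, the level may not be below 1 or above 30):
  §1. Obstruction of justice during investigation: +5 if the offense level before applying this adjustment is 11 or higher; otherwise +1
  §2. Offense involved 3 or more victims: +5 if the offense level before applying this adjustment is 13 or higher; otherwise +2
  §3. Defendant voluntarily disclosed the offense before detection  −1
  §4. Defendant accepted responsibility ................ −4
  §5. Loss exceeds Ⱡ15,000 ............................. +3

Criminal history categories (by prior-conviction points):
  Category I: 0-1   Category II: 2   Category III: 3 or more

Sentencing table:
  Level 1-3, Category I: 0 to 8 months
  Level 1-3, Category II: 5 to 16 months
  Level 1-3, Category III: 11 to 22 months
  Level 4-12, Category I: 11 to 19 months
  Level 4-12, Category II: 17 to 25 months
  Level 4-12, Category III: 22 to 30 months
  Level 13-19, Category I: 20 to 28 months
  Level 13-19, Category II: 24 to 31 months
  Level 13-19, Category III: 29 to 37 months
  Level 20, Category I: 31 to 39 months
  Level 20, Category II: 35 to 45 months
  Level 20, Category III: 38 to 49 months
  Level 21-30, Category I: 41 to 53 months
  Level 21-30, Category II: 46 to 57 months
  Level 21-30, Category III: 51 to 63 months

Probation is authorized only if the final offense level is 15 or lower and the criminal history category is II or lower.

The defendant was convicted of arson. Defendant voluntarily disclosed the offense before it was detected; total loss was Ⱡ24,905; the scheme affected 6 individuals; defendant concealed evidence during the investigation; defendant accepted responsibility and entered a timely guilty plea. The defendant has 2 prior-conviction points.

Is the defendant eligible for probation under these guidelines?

Yes

Base offense level for arson: 6.
§1 applies (level before this adjustment is 6 < 11, so +1): 6 + 1 = 7.
§2 applies (level before this adjustment is 7 < 13, so +2): 7 + 2 = 9.
§3 applies: 9 − 1 = 8.
§4 applies: 8 − 4 = 4.
§5 applies: 4 + 3 = 7.
Final offense level: 7.
Criminal history: 2 prior points → Category II (2).
Level 7 falls in the 4-12 band.
Grid: Level 4-12 × Category II = 17-25 months.
Probation check: level 7 ≤ 15 and category II ≤ II → eligible.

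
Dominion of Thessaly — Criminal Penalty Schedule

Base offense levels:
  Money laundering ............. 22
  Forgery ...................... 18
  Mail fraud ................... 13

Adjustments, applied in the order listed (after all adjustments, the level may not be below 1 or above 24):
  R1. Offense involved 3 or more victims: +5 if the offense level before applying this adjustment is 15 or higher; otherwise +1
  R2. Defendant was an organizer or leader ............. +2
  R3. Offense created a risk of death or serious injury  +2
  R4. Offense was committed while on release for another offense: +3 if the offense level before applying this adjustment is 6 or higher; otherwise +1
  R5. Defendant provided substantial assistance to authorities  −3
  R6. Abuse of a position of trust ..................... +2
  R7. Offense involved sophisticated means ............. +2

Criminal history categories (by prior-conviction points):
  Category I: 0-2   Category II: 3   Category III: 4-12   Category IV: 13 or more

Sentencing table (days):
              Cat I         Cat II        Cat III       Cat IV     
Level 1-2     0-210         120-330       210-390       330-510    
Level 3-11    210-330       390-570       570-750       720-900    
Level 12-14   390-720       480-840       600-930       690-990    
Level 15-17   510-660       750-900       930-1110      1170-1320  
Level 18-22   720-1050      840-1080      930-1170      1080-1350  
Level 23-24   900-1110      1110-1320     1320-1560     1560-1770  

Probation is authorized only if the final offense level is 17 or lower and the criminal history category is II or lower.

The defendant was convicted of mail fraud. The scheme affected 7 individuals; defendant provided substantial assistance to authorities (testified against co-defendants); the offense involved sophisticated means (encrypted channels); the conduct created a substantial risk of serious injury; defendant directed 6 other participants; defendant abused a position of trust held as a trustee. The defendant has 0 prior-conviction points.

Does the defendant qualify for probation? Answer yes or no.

No

Base offense level for mail fraud: 13.
R1 applies (level before this adjustment is 13 < 15, so +1): 13 + 1 = 14.
R2 applies: 14 + 2 = 16.
R3 applies: 16 + 2 = 18.
R4 does not apply.
R5 applies: 18 − 3 = 15.
R6 applies: 15 + 2 = 17.
R7 applies: 17 + 2 = 19.
Final offense level: 19.
Criminal history: 0 prior points → Category I (0-2).
Level 19 falls in the 18-22 band.
Grid: Level 18-22 × Category I = 720-1050 days.
Probation check: level 19 > 17 and category I ≤ II → not eligible.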